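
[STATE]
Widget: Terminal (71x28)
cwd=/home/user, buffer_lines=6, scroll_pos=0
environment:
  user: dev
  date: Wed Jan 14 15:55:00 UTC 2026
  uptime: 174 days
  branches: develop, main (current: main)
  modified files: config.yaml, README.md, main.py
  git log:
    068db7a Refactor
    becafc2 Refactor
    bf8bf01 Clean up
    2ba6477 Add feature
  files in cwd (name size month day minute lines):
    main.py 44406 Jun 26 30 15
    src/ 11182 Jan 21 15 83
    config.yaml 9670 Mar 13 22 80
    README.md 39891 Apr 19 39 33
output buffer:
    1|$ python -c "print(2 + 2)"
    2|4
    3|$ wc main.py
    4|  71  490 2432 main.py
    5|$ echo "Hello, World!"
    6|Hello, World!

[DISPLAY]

$ python -c "print(2 + 2)"                                             
4                                                                      
$ wc main.py                                                           
  71  490 2432 main.py                                                 
$ echo "Hello, World!"                                                 
Hello, World!                                                          
$ █                                                                    
                                                                       
                                                                       
                                                                       
                                                                       
                                                                       
                                                                       
                                                                       
                                                                       
                                                                       
                                                                       
                                                                       
                                                                       
                                                                       
                                                                       
                                                                       
                                                                       
                                                                       
                                                                       
                                                                       
                                                                       
                                                                       


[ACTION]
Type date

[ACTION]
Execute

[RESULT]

$ python -c "print(2 + 2)"                                             
4                                                                      
$ wc main.py                                                           
  71  490 2432 main.py                                                 
$ echo "Hello, World!"                                                 
Hello, World!                                                          
$ date                                                                 
Wed Jan 14 15:55:00 UTC 2026                                           
$ █                                                                    
                                                                       
                                                                       
                                                                       
                                                                       
                                                                       
                                                                       
                                                                       
                                                                       
                                                                       
                                                                       
                                                                       
                                                                       
                                                                       
                                                                       
                                                                       
                                                                       
                                                                       
                                                                       
                                                                       


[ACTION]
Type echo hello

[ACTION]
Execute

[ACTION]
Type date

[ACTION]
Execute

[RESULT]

$ python -c "print(2 + 2)"                                             
4                                                                      
$ wc main.py                                                           
  71  490 2432 main.py                                                 
$ echo "Hello, World!"                                                 
Hello, World!                                                          
$ date                                                                 
Wed Jan 14 15:55:00 UTC 2026                                           
$ echo hello                                                           
hello                                                                  
$ date                                                                 
Wed Jan 14 15:55:00 UTC 2026                                           
$ █                                                                    
                                                                       
                                                                       
                                                                       
                                                                       
                                                                       
                                                                       
                                                                       
                                                                       
                                                                       
                                                                       
                                                                       
                                                                       
                                                                       
                                                                       
                                                                       


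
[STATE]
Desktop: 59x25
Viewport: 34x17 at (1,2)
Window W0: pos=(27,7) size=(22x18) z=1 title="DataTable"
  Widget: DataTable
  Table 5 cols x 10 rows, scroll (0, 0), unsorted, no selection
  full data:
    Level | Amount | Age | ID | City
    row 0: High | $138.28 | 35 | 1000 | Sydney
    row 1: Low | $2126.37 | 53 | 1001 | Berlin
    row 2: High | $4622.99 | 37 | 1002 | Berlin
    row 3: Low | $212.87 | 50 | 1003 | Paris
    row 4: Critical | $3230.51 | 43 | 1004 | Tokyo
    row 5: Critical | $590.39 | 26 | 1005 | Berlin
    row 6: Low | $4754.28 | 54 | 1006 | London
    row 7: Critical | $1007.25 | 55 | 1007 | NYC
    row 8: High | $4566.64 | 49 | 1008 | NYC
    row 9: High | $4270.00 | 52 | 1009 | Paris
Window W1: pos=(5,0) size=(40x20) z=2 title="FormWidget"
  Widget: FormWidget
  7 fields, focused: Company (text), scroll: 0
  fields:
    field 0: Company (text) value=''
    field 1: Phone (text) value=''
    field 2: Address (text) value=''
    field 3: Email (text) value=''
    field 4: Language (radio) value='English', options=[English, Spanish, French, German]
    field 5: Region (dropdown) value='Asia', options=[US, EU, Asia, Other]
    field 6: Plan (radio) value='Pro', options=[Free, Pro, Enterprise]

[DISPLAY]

    ┠─────────────────────────────
    ┃> Company:    [              
    ┃  Phone:      [              
    ┃  Address:    [              
    ┃  Email:      [              
    ┃  Language:   (●) English  ( 
    ┃  Region:     [Asia          
    ┃  Plan:       ( ) Free  (●) P
    ┃                             
    ┃                             
    ┃                             
    ┃                             
    ┃                             
    ┃                             
    ┃                             
    ┃                             
    ┃                             


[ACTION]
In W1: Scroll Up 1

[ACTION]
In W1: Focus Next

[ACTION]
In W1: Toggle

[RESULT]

    ┠─────────────────────────────
    ┃  Company:    [              
    ┃> Phone:      [              
    ┃  Address:    [              
    ┃  Email:      [              
    ┃  Language:   (●) English  ( 
    ┃  Region:     [Asia          
    ┃  Plan:       ( ) Free  (●) P
    ┃                             
    ┃                             
    ┃                             
    ┃                             
    ┃                             
    ┃                             
    ┃                             
    ┃                             
    ┃                             


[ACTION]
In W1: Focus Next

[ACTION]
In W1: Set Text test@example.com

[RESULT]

    ┠─────────────────────────────
    ┃  Company:    [              
    ┃  Phone:      [              
    ┃> Address:    [test@example.c
    ┃  Email:      [              
    ┃  Language:   (●) English  ( 
    ┃  Region:     [Asia          
    ┃  Plan:       ( ) Free  (●) P
    ┃                             
    ┃                             
    ┃                             
    ┃                             
    ┃                             
    ┃                             
    ┃                             
    ┃                             
    ┃                             


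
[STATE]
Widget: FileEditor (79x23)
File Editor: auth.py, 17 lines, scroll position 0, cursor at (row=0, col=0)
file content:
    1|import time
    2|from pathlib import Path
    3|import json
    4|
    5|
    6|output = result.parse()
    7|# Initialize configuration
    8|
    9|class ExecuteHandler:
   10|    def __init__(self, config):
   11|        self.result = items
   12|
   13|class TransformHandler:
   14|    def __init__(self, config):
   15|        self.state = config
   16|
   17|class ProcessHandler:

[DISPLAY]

█mport time                                                                   ▲
from pathlib import Path                                                      █
import json                                                                   ░
                                                                              ░
                                                                              ░
output = result.parse()                                                       ░
# Initialize configuration                                                    ░
                                                                              ░
class ExecuteHandler:                                                         ░
    def __init__(self, config):                                               ░
        self.result = items                                                   ░
                                                                              ░
class TransformHandler:                                                       ░
    def __init__(self, config):                                               ░
        self.state = config                                                   ░
                                                                              ░
class ProcessHandler:                                                         ░
                                                                              ░
                                                                              ░
                                                                              ░
                                                                              ░
                                                                              ░
                                                                              ▼


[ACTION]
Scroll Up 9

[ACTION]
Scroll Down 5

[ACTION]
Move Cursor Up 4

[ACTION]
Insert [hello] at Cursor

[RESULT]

hello█mport time                                                              ▲
from pathlib import Path                                                      █
import json                                                                   ░
                                                                              ░
                                                                              ░
output = result.parse()                                                       ░
# Initialize configuration                                                    ░
                                                                              ░
class ExecuteHandler:                                                         ░
    def __init__(self, config):                                               ░
        self.result = items                                                   ░
                                                                              ░
class TransformHandler:                                                       ░
    def __init__(self, config):                                               ░
        self.state = config                                                   ░
                                                                              ░
class ProcessHandler:                                                         ░
                                                                              ░
                                                                              ░
                                                                              ░
                                                                              ░
                                                                              ░
                                                                              ▼


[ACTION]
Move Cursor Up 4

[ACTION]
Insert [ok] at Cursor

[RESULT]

hellook█mport time                                                            ▲
from pathlib import Path                                                      █
import json                                                                   ░
                                                                              ░
                                                                              ░
output = result.parse()                                                       ░
# Initialize configuration                                                    ░
                                                                              ░
class ExecuteHandler:                                                         ░
    def __init__(self, config):                                               ░
        self.result = items                                                   ░
                                                                              ░
class TransformHandler:                                                       ░
    def __init__(self, config):                                               ░
        self.state = config                                                   ░
                                                                              ░
class ProcessHandler:                                                         ░
                                                                              ░
                                                                              ░
                                                                              ░
                                                                              ░
                                                                              ░
                                                                              ▼


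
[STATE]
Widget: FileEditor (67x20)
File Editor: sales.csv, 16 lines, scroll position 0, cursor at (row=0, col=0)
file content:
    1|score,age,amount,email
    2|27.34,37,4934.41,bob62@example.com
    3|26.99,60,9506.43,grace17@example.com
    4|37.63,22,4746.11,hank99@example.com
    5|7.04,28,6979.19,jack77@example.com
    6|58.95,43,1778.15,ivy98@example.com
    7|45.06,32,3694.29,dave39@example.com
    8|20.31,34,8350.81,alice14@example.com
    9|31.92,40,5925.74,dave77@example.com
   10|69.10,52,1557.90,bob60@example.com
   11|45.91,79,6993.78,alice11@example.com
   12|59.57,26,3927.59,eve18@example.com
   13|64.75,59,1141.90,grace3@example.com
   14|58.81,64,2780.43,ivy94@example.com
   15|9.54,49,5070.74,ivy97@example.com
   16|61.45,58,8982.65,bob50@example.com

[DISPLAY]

█core,age,amount,email                                            ▲
27.34,37,4934.41,bob62@example.com                                █
26.99,60,9506.43,grace17@example.com                              ░
37.63,22,4746.11,hank99@example.com                               ░
7.04,28,6979.19,jack77@example.com                                ░
58.95,43,1778.15,ivy98@example.com                                ░
45.06,32,3694.29,dave39@example.com                               ░
20.31,34,8350.81,alice14@example.com                              ░
31.92,40,5925.74,dave77@example.com                               ░
69.10,52,1557.90,bob60@example.com                                ░
45.91,79,6993.78,alice11@example.com                              ░
59.57,26,3927.59,eve18@example.com                                ░
64.75,59,1141.90,grace3@example.com                               ░
58.81,64,2780.43,ivy94@example.com                                ░
9.54,49,5070.74,ivy97@example.com                                 ░
61.45,58,8982.65,bob50@example.com                                ░
                                                                  ░
                                                                  ░
                                                                  ░
                                                                  ▼


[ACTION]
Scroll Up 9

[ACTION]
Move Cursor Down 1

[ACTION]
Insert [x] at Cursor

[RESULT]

score,age,amount,email                                            ▲
x█7.34,37,4934.41,bob62@example.com                               █
26.99,60,9506.43,grace17@example.com                              ░
37.63,22,4746.11,hank99@example.com                               ░
7.04,28,6979.19,jack77@example.com                                ░
58.95,43,1778.15,ivy98@example.com                                ░
45.06,32,3694.29,dave39@example.com                               ░
20.31,34,8350.81,alice14@example.com                              ░
31.92,40,5925.74,dave77@example.com                               ░
69.10,52,1557.90,bob60@example.com                                ░
45.91,79,6993.78,alice11@example.com                              ░
59.57,26,3927.59,eve18@example.com                                ░
64.75,59,1141.90,grace3@example.com                               ░
58.81,64,2780.43,ivy94@example.com                                ░
9.54,49,5070.74,ivy97@example.com                                 ░
61.45,58,8982.65,bob50@example.com                                ░
                                                                  ░
                                                                  ░
                                                                  ░
                                                                  ▼


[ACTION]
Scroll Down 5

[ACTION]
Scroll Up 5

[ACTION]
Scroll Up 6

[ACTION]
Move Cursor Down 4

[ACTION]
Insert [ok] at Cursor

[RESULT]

score,age,amount,email                                            ▲
x27.34,37,4934.41,bob62@example.com                               █
26.99,60,9506.43,grace17@example.com                              ░
37.63,22,4746.11,hank99@example.com                               ░
7.04,28,6979.19,jack77@example.com                                ░
5ok█.95,43,1778.15,ivy98@example.com                              ░
45.06,32,3694.29,dave39@example.com                               ░
20.31,34,8350.81,alice14@example.com                              ░
31.92,40,5925.74,dave77@example.com                               ░
69.10,52,1557.90,bob60@example.com                                ░
45.91,79,6993.78,alice11@example.com                              ░
59.57,26,3927.59,eve18@example.com                                ░
64.75,59,1141.90,grace3@example.com                               ░
58.81,64,2780.43,ivy94@example.com                                ░
9.54,49,5070.74,ivy97@example.com                                 ░
61.45,58,8982.65,bob50@example.com                                ░
                                                                  ░
                                                                  ░
                                                                  ░
                                                                  ▼


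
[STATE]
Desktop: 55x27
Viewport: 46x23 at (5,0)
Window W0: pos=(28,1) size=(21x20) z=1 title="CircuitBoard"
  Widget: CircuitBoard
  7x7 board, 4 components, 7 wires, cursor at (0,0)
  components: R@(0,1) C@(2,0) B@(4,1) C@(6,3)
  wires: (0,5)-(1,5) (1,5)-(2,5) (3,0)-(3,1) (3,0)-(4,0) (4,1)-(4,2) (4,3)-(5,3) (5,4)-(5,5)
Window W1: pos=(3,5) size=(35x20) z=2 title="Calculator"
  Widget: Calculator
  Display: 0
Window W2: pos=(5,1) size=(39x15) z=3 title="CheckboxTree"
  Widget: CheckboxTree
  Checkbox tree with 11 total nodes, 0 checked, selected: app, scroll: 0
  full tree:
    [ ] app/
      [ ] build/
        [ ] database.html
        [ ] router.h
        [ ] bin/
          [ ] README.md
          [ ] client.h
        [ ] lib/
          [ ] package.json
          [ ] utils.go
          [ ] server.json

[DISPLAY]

                                              
┏━━━━━━━━━━━━━━━━━━━━━━━━━━━━━━━━━━━━━┓━━━━┓  
┃ CheckboxTree                        ┃    ┃  
┠─────────────────────────────────────┨────┨  
┃>[ ] app/                            ┃6   ┃  
┃   [ ] build/                        ┃    ┃  
┃     [ ] database.html               ┃    ┃  
┃     [ ] router.h                    ┃    ┃  
┃     [ ] bin/                        ┃    ┃  
┃       [ ] README.md                 ┃    ┃  
┃       [ ] client.h                  ┃    ┃  
┃     [ ] lib/                        ┃    ┃  
┃       [ ] package.json              ┃    ┃  
┃       [ ] utils.go                  ┃ ·  ┃  
┃       [ ] server.json               ┃ │  ┃  
┗━━━━━━━━━━━━━━━━━━━━━━━━━━━━━━━━━━━━━┛ ·  ┃  
 0 │ . │ = │ + │                ┃          ┃  
───┼───┼───┼───┤                ┃       C  ┃  
 C │ MC│ MR│ M+│                ┃0,0)      ┃  
───┴───┴───┴───┘                ┃          ┃  
                                ┃━━━━━━━━━━┛  
                                ┃             
                                ┃             


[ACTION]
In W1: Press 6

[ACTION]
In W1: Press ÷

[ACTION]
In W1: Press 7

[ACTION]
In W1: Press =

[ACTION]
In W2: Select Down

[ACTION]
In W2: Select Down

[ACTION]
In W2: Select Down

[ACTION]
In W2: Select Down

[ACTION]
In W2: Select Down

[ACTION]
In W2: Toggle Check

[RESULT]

                                              
┏━━━━━━━━━━━━━━━━━━━━━━━━━━━━━━━━━━━━━┓━━━━┓  
┃ CheckboxTree                        ┃    ┃  
┠─────────────────────────────────────┨────┨  
┃ [-] app/                            ┃6   ┃  
┃   [-] build/                        ┃    ┃  
┃     [ ] database.html               ┃    ┃  
┃     [ ] router.h                    ┃    ┃  
┃     [-] bin/                        ┃    ┃  
┃>      [x] README.md                 ┃    ┃  
┃       [ ] client.h                  ┃    ┃  
┃     [ ] lib/                        ┃    ┃  
┃       [ ] package.json              ┃    ┃  
┃       [ ] utils.go                  ┃ ·  ┃  
┃       [ ] server.json               ┃ │  ┃  
┗━━━━━━━━━━━━━━━━━━━━━━━━━━━━━━━━━━━━━┛ ·  ┃  
 0 │ . │ = │ + │                ┃          ┃  
───┼───┼───┼───┤                ┃       C  ┃  
 C │ MC│ MR│ M+│                ┃0,0)      ┃  
───┴───┴───┴───┘                ┃          ┃  
                                ┃━━━━━━━━━━┛  
                                ┃             
                                ┃             


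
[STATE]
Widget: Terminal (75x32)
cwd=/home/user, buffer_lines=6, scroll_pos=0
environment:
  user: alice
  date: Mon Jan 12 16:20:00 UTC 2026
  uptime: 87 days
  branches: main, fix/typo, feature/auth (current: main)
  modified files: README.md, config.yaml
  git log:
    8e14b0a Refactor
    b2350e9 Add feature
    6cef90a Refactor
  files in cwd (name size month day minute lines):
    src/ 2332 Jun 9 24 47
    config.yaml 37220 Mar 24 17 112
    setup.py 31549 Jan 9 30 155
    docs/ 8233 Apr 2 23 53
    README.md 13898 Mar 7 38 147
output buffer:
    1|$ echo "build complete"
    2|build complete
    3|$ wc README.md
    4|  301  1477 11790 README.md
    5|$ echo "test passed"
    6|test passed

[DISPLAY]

$ echo "build complete"                                                    
build complete                                                             
$ wc README.md                                                             
  301  1477 11790 README.md                                                
$ echo "test passed"                                                       
test passed                                                                
$ █                                                                        
                                                                           
                                                                           
                                                                           
                                                                           
                                                                           
                                                                           
                                                                           
                                                                           
                                                                           
                                                                           
                                                                           
                                                                           
                                                                           
                                                                           
                                                                           
                                                                           
                                                                           
                                                                           
                                                                           
                                                                           
                                                                           
                                                                           
                                                                           
                                                                           
                                                                           


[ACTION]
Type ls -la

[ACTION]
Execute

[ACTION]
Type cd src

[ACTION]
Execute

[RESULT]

$ echo "build complete"                                                    
build complete                                                             
$ wc README.md                                                             
  301  1477 11790 README.md                                                
$ echo "test passed"                                                       
test passed                                                                
$ ls -la                                                                   
drwxr-xr-x  1 alice group     2332 Jun  9 10:24 src/                       
-rw-r--r--  1 alice group    37220 Mar 24 10:17 config.yaml                
-rw-r--r--  1 alice group    31549 Jan  9 10:30 setup.py                   
drwxr-xr-x  1 alice group     8233 Apr  2 10:23 docs/                      
-rw-r--r--  1 alice group    13898 Mar  7 10:38 README.md                  
$ cd src                                                                   
                                                                           
$ █                                                                        
                                                                           
                                                                           
                                                                           
                                                                           
                                                                           
                                                                           
                                                                           
                                                                           
                                                                           
                                                                           
                                                                           
                                                                           
                                                                           
                                                                           
                                                                           
                                                                           
                                                                           


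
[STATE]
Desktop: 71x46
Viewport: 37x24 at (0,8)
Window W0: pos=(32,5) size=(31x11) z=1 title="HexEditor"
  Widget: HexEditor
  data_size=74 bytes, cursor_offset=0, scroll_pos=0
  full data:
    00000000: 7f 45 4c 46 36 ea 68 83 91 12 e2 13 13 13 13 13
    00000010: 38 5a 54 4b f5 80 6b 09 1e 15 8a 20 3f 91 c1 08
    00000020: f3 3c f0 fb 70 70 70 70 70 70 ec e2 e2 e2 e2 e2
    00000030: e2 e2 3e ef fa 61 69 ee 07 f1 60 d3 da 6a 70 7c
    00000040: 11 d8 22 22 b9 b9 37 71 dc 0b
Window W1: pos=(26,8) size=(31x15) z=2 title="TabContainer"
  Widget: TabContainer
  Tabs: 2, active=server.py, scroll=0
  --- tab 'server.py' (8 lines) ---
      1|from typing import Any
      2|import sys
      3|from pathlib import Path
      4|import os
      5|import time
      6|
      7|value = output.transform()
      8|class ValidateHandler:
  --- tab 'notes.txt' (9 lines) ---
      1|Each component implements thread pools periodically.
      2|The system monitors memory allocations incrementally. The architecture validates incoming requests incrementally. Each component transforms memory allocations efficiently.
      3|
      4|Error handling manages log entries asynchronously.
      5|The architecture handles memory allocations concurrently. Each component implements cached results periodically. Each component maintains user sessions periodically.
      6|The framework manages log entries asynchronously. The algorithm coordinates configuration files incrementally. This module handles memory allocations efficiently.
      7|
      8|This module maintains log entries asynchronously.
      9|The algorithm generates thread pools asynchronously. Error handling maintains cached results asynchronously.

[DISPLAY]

                          ┏━━━━━━━━━━
                          ┃ TabContai
                          ┠──────────
                          ┃[server.py
                          ┃──────────
                          ┃from typin
                          ┃import sys
                          ┃from pathl
                          ┃import os 
                          ┃import tim
                          ┃          
                          ┃value = ou
                          ┃class Vali
                          ┃          
                          ┗━━━━━━━━━━
                                     
                                     
                                     
                                     
                                     
                                     
                                     
                                     
                                     


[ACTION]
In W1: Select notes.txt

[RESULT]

                          ┏━━━━━━━━━━
                          ┃ TabContai
                          ┠──────────
                          ┃ server.py
                          ┃──────────
                          ┃Each compo
                          ┃The system
                          ┃          
                          ┃Error hand
                          ┃The archit
                          ┃The framew
                          ┃          
                          ┃This modul
                          ┃The algori
                          ┗━━━━━━━━━━
                                     
                                     
                                     
                                     
                                     
                                     
                                     
                                     
                                     


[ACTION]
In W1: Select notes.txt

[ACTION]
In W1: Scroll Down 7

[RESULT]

                          ┏━━━━━━━━━━
                          ┃ TabContai
                          ┠──────────
                          ┃ server.py
                          ┃──────────
                          ┃This modul
                          ┃The algori
                          ┃          
                          ┃          
                          ┃          
                          ┃          
                          ┃          
                          ┃          
                          ┃          
                          ┗━━━━━━━━━━
                                     
                                     
                                     
                                     
                                     
                                     
                                     
                                     
                                     


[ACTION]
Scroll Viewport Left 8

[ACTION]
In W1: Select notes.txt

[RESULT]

                          ┏━━━━━━━━━━
                          ┃ TabContai
                          ┠──────────
                          ┃ server.py
                          ┃──────────
                          ┃Each compo
                          ┃The system
                          ┃          
                          ┃Error hand
                          ┃The archit
                          ┃The framew
                          ┃          
                          ┃This modul
                          ┃The algori
                          ┗━━━━━━━━━━
                                     
                                     
                                     
                                     
                                     
                                     
                                     
                                     
                                     


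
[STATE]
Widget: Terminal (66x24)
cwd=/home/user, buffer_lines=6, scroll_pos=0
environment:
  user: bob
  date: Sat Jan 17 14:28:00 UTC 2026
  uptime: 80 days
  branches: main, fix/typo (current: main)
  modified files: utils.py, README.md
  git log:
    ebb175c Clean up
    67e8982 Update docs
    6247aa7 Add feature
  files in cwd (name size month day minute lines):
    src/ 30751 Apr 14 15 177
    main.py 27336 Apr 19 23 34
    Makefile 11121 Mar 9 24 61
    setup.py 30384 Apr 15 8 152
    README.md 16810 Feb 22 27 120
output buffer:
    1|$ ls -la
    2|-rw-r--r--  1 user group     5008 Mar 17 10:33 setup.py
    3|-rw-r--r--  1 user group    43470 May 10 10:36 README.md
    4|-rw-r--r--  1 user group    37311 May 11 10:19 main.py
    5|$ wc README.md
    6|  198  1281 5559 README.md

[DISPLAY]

$ ls -la                                                          
-rw-r--r--  1 user group     5008 Mar 17 10:33 setup.py           
-rw-r--r--  1 user group    43470 May 10 10:36 README.md          
-rw-r--r--  1 user group    37311 May 11 10:19 main.py            
$ wc README.md                                                    
  198  1281 5559 README.md                                        
$ █                                                               
                                                                  
                                                                  
                                                                  
                                                                  
                                                                  
                                                                  
                                                                  
                                                                  
                                                                  
                                                                  
                                                                  
                                                                  
                                                                  
                                                                  
                                                                  
                                                                  
                                                                  


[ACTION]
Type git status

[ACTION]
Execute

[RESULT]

$ ls -la                                                          
-rw-r--r--  1 user group     5008 Mar 17 10:33 setup.py           
-rw-r--r--  1 user group    43470 May 10 10:36 README.md          
-rw-r--r--  1 user group    37311 May 11 10:19 main.py            
$ wc README.md                                                    
  198  1281 5559 README.md                                        
$ git status                                                      
On branch main                                                    
Changes not staged for commit:                                    
                                                                  
        modified:   utils.py                                      
        modified:   README.md                                     
$ █                                                               
                                                                  
                                                                  
                                                                  
                                                                  
                                                                  
                                                                  
                                                                  
                                                                  
                                                                  
                                                                  
                                                                  


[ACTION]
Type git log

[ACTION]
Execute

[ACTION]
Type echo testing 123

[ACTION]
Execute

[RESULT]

$ ls -la                                                          
-rw-r--r--  1 user group     5008 Mar 17 10:33 setup.py           
-rw-r--r--  1 user group    43470 May 10 10:36 README.md          
-rw-r--r--  1 user group    37311 May 11 10:19 main.py            
$ wc README.md                                                    
  198  1281 5559 README.md                                        
$ git status                                                      
On branch main                                                    
Changes not staged for commit:                                    
                                                                  
        modified:   utils.py                                      
        modified:   README.md                                     
$ git log                                                         
ebb175c Clean up                                                  
67e8982 Update docs                                               
6247aa7 Add feature                                               
$ echo testing 123                                                
testing 123                                                       
$ █                                                               
                                                                  
                                                                  
                                                                  
                                                                  
                                                                  
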